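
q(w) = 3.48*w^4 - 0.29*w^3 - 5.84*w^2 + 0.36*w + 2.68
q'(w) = 13.92*w^3 - 0.87*w^2 - 11.68*w + 0.36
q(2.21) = 54.84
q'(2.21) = 120.55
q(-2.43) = 92.82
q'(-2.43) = -176.13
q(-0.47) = 1.42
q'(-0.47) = 4.21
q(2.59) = 115.99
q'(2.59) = 206.12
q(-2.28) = 68.98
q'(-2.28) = -142.52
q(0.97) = 0.35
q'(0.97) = 0.92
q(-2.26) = 66.17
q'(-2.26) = -138.37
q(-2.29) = 70.41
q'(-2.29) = -144.62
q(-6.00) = 4363.00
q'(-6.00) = -2967.60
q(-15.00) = 175837.03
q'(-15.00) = -47000.19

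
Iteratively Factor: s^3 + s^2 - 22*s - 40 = (s + 2)*(s^2 - s - 20) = (s - 5)*(s + 2)*(s + 4)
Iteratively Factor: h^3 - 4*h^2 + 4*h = (h - 2)*(h^2 - 2*h) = h*(h - 2)*(h - 2)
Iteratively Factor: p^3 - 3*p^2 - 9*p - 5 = (p + 1)*(p^2 - 4*p - 5) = (p - 5)*(p + 1)*(p + 1)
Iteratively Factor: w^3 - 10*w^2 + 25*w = (w - 5)*(w^2 - 5*w) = (w - 5)^2*(w)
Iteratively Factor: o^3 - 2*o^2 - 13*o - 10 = (o + 1)*(o^2 - 3*o - 10) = (o - 5)*(o + 1)*(o + 2)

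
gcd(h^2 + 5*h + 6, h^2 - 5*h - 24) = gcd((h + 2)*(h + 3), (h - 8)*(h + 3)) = h + 3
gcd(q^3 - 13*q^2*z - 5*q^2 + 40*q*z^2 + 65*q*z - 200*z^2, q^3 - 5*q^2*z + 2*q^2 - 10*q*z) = -q + 5*z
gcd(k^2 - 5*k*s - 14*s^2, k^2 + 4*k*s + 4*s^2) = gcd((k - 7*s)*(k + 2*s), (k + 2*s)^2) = k + 2*s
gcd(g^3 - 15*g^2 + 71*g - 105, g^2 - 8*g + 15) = g^2 - 8*g + 15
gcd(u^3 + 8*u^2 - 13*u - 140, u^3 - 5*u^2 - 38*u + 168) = u - 4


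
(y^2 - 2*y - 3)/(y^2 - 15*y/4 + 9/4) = 4*(y + 1)/(4*y - 3)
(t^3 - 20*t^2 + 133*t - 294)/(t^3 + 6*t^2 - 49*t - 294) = (t^2 - 13*t + 42)/(t^2 + 13*t + 42)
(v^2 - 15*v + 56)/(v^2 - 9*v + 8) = (v - 7)/(v - 1)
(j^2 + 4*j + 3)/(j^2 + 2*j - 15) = (j^2 + 4*j + 3)/(j^2 + 2*j - 15)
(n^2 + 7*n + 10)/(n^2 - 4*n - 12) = (n + 5)/(n - 6)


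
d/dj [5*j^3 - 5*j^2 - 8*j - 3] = 15*j^2 - 10*j - 8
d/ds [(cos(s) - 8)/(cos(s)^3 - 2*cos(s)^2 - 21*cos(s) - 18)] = (67*cos(s)/2 - 13*cos(2*s) + cos(3*s)/2 + 173)*sin(s)/((cos(s) - 6)^2*(cos(s) + 1)^2*(cos(s) + 3)^2)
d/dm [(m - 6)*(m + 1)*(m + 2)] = 3*m^2 - 6*m - 16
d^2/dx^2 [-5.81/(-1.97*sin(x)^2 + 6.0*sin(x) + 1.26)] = (90.192116*sin(x)^4 - 206.0226*sin(x)^3 + 131.558154*sin(x)^2 + 368.1216*sin(x) - 447.163164)/(-1.97*sin(x)^2 + 6.0*sin(x) + 1.26)^3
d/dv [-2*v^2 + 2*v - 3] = 2 - 4*v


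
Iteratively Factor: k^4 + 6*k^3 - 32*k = (k)*(k^3 + 6*k^2 - 32) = k*(k - 2)*(k^2 + 8*k + 16) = k*(k - 2)*(k + 4)*(k + 4)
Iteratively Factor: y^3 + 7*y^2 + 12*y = (y)*(y^2 + 7*y + 12) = y*(y + 4)*(y + 3)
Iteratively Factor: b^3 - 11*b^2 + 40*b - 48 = (b - 3)*(b^2 - 8*b + 16) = (b - 4)*(b - 3)*(b - 4)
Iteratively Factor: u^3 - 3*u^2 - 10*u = (u - 5)*(u^2 + 2*u) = u*(u - 5)*(u + 2)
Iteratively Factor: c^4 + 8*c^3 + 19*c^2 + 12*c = (c)*(c^3 + 8*c^2 + 19*c + 12) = c*(c + 1)*(c^2 + 7*c + 12) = c*(c + 1)*(c + 4)*(c + 3)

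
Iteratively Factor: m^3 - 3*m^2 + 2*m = (m - 1)*(m^2 - 2*m) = (m - 2)*(m - 1)*(m)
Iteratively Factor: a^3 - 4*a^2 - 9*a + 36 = (a + 3)*(a^2 - 7*a + 12) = (a - 4)*(a + 3)*(a - 3)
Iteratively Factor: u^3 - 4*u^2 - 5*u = (u - 5)*(u^2 + u) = u*(u - 5)*(u + 1)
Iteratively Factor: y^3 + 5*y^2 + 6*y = (y + 3)*(y^2 + 2*y) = (y + 2)*(y + 3)*(y)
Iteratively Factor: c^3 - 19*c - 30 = (c + 2)*(c^2 - 2*c - 15) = (c + 2)*(c + 3)*(c - 5)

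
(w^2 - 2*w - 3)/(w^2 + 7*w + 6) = (w - 3)/(w + 6)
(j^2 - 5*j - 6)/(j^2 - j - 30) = (j + 1)/(j + 5)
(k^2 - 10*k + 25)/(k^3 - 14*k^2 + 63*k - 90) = (k - 5)/(k^2 - 9*k + 18)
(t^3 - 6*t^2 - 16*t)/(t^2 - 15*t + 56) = t*(t + 2)/(t - 7)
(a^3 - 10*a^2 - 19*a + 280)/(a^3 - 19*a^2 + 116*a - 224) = (a + 5)/(a - 4)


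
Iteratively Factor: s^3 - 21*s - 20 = (s + 1)*(s^2 - s - 20) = (s + 1)*(s + 4)*(s - 5)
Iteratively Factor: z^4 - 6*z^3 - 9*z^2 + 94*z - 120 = (z - 5)*(z^3 - z^2 - 14*z + 24) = (z - 5)*(z + 4)*(z^2 - 5*z + 6) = (z - 5)*(z - 3)*(z + 4)*(z - 2)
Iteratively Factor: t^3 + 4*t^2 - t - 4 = (t + 1)*(t^2 + 3*t - 4) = (t + 1)*(t + 4)*(t - 1)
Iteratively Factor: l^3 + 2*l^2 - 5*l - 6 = (l + 3)*(l^2 - l - 2) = (l + 1)*(l + 3)*(l - 2)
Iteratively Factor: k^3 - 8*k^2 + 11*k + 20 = (k - 4)*(k^2 - 4*k - 5) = (k - 4)*(k + 1)*(k - 5)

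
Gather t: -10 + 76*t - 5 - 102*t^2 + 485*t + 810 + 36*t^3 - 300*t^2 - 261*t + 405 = 36*t^3 - 402*t^2 + 300*t + 1200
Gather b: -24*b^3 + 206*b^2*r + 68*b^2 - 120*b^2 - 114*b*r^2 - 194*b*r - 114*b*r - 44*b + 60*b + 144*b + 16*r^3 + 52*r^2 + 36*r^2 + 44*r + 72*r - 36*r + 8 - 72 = -24*b^3 + b^2*(206*r - 52) + b*(-114*r^2 - 308*r + 160) + 16*r^3 + 88*r^2 + 80*r - 64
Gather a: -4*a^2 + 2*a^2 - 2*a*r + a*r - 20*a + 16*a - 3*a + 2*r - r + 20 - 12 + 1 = -2*a^2 + a*(-r - 7) + r + 9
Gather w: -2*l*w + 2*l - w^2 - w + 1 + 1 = 2*l - w^2 + w*(-2*l - 1) + 2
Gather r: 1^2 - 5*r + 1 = 2 - 5*r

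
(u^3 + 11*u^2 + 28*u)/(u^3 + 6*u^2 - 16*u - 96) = u*(u + 7)/(u^2 + 2*u - 24)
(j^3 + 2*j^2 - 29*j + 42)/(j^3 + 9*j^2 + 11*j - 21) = (j^2 - 5*j + 6)/(j^2 + 2*j - 3)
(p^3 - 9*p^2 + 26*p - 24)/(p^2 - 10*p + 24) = (p^2 - 5*p + 6)/(p - 6)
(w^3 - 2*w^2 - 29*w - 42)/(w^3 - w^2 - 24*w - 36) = (w - 7)/(w - 6)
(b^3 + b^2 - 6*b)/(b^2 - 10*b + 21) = b*(b^2 + b - 6)/(b^2 - 10*b + 21)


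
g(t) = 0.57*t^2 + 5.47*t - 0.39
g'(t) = 1.14*t + 5.47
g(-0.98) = -5.20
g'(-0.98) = 4.35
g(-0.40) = -2.49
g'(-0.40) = 5.01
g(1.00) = 5.65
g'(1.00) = 6.61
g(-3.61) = -12.71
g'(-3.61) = 1.35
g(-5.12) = -13.45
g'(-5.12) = -0.37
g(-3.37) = -12.35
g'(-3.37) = 1.63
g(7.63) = 74.53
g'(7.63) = 14.17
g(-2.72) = -11.05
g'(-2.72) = 2.37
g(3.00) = 21.15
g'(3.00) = 8.89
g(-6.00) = -12.69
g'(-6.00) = -1.37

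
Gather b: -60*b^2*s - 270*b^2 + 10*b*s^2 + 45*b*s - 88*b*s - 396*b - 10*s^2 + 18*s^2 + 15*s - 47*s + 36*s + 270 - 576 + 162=b^2*(-60*s - 270) + b*(10*s^2 - 43*s - 396) + 8*s^2 + 4*s - 144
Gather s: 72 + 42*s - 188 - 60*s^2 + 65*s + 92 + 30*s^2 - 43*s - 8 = -30*s^2 + 64*s - 32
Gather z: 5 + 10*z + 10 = 10*z + 15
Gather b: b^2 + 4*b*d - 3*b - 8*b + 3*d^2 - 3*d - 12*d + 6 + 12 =b^2 + b*(4*d - 11) + 3*d^2 - 15*d + 18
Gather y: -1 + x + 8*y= x + 8*y - 1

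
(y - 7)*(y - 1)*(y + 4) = y^3 - 4*y^2 - 25*y + 28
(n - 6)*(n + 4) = n^2 - 2*n - 24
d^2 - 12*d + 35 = (d - 7)*(d - 5)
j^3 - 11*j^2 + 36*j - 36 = (j - 6)*(j - 3)*(j - 2)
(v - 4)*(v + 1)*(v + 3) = v^3 - 13*v - 12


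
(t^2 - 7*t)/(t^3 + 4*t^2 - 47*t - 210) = t/(t^2 + 11*t + 30)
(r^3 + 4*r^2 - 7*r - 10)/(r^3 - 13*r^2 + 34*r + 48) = (r^2 + 3*r - 10)/(r^2 - 14*r + 48)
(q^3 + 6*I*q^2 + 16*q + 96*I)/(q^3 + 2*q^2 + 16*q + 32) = (q + 6*I)/(q + 2)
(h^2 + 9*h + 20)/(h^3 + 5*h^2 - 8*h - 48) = (h + 5)/(h^2 + h - 12)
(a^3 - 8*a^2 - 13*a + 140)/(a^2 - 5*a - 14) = (a^2 - a - 20)/(a + 2)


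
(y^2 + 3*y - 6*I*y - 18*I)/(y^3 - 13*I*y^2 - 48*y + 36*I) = (y + 3)/(y^2 - 7*I*y - 6)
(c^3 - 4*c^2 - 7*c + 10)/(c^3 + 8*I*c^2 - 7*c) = (c^3 - 4*c^2 - 7*c + 10)/(c*(c^2 + 8*I*c - 7))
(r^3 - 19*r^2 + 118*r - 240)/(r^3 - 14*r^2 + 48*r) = (r - 5)/r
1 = 1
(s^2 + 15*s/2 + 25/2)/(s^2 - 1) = (2*s^2 + 15*s + 25)/(2*(s^2 - 1))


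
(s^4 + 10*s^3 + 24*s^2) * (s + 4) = s^5 + 14*s^4 + 64*s^3 + 96*s^2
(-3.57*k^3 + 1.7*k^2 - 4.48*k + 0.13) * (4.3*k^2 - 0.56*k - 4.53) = -15.351*k^5 + 9.3092*k^4 - 4.0439*k^3 - 4.6332*k^2 + 20.2216*k - 0.5889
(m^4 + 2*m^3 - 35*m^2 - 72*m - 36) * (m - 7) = m^5 - 5*m^4 - 49*m^3 + 173*m^2 + 468*m + 252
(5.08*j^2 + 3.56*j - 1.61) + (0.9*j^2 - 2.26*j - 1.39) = 5.98*j^2 + 1.3*j - 3.0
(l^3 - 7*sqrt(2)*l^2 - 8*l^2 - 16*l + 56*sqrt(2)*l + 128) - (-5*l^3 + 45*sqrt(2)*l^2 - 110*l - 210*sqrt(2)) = 6*l^3 - 52*sqrt(2)*l^2 - 8*l^2 + 56*sqrt(2)*l + 94*l + 128 + 210*sqrt(2)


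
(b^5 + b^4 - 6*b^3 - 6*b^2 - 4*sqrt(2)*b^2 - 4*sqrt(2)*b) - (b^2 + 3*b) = b^5 + b^4 - 6*b^3 - 7*b^2 - 4*sqrt(2)*b^2 - 4*sqrt(2)*b - 3*b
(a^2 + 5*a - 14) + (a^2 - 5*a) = 2*a^2 - 14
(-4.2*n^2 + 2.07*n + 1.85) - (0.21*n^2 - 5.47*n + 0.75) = -4.41*n^2 + 7.54*n + 1.1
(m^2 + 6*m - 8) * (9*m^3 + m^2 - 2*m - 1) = 9*m^5 + 55*m^4 - 68*m^3 - 21*m^2 + 10*m + 8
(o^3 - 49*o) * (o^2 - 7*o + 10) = o^5 - 7*o^4 - 39*o^3 + 343*o^2 - 490*o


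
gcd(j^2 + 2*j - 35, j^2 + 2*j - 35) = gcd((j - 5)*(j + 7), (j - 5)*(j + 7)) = j^2 + 2*j - 35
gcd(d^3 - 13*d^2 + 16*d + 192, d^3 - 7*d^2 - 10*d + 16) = d - 8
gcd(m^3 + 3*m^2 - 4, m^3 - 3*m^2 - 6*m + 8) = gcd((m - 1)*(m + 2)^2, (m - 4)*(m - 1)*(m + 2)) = m^2 + m - 2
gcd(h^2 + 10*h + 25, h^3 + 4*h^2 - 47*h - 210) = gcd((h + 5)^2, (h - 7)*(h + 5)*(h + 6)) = h + 5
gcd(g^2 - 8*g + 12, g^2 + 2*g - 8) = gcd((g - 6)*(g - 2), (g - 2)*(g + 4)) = g - 2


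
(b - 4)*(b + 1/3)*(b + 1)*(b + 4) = b^4 + 4*b^3/3 - 47*b^2/3 - 64*b/3 - 16/3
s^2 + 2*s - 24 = (s - 4)*(s + 6)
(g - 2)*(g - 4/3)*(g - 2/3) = g^3 - 4*g^2 + 44*g/9 - 16/9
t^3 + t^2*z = t^2*(t + z)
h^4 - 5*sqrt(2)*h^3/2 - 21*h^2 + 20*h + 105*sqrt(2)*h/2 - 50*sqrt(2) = (h - 4)*(h - 1)*(h + 5)*(h - 5*sqrt(2)/2)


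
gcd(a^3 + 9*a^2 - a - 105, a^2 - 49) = a + 7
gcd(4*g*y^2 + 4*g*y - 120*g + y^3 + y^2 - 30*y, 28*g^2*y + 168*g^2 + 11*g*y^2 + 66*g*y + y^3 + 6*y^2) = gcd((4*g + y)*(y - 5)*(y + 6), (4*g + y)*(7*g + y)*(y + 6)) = 4*g*y + 24*g + y^2 + 6*y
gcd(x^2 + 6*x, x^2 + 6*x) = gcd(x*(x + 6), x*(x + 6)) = x^2 + 6*x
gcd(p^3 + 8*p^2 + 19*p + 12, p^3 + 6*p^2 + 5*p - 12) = p^2 + 7*p + 12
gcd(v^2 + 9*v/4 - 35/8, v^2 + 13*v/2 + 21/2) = v + 7/2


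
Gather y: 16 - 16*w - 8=8 - 16*w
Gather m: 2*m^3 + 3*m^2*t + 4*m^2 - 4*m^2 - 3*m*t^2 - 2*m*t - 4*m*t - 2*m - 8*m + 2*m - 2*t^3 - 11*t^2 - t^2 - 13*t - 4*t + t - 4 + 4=2*m^3 + 3*m^2*t + m*(-3*t^2 - 6*t - 8) - 2*t^3 - 12*t^2 - 16*t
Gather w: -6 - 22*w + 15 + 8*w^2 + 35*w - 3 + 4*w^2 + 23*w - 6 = 12*w^2 + 36*w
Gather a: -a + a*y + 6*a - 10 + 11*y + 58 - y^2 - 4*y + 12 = a*(y + 5) - y^2 + 7*y + 60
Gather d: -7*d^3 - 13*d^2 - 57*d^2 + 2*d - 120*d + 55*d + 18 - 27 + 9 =-7*d^3 - 70*d^2 - 63*d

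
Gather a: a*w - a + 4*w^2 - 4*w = a*(w - 1) + 4*w^2 - 4*w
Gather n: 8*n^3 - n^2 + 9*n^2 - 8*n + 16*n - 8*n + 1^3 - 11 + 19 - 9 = 8*n^3 + 8*n^2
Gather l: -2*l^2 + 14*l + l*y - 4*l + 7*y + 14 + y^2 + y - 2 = -2*l^2 + l*(y + 10) + y^2 + 8*y + 12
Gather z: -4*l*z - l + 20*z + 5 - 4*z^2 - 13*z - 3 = -l - 4*z^2 + z*(7 - 4*l) + 2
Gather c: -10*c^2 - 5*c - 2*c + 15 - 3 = -10*c^2 - 7*c + 12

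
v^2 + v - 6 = (v - 2)*(v + 3)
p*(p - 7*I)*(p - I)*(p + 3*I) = p^4 - 5*I*p^3 + 17*p^2 - 21*I*p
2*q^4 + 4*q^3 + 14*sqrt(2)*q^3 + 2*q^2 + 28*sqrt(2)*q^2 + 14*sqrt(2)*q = q*(q + 7*sqrt(2))*(sqrt(2)*q + sqrt(2))^2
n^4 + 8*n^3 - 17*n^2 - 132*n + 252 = (n - 3)*(n - 2)*(n + 6)*(n + 7)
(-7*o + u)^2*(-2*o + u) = -98*o^3 + 77*o^2*u - 16*o*u^2 + u^3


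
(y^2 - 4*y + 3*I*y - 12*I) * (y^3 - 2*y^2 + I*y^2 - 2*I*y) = y^5 - 6*y^4 + 4*I*y^4 + 5*y^3 - 24*I*y^3 + 18*y^2 + 32*I*y^2 - 24*y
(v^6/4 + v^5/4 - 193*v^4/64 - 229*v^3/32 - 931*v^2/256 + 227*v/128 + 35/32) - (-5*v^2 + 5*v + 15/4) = v^6/4 + v^5/4 - 193*v^4/64 - 229*v^3/32 + 349*v^2/256 - 413*v/128 - 85/32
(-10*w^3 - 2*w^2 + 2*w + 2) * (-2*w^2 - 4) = 20*w^5 + 4*w^4 + 36*w^3 + 4*w^2 - 8*w - 8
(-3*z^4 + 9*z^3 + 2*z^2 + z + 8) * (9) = -27*z^4 + 81*z^3 + 18*z^2 + 9*z + 72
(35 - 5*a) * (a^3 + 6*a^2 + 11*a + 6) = -5*a^4 + 5*a^3 + 155*a^2 + 355*a + 210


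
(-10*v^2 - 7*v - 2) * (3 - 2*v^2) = 20*v^4 + 14*v^3 - 26*v^2 - 21*v - 6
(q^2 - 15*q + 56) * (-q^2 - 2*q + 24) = -q^4 + 13*q^3 - 2*q^2 - 472*q + 1344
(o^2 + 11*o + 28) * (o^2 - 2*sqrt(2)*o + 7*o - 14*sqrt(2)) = o^4 - 2*sqrt(2)*o^3 + 18*o^3 - 36*sqrt(2)*o^2 + 105*o^2 - 210*sqrt(2)*o + 196*o - 392*sqrt(2)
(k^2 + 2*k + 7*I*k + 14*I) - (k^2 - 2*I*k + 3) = 2*k + 9*I*k - 3 + 14*I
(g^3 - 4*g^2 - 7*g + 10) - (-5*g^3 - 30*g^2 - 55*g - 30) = 6*g^3 + 26*g^2 + 48*g + 40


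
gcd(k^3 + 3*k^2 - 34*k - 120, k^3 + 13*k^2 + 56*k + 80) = k^2 + 9*k + 20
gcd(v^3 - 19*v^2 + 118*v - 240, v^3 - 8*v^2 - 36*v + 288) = v^2 - 14*v + 48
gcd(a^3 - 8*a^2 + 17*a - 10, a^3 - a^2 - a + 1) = a - 1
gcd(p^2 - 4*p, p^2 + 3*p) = p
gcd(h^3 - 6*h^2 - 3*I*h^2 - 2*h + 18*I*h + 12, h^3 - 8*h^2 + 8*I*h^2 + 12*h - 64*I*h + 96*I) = h - 6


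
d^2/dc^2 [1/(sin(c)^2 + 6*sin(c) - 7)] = -(4*sin(c)^3 + 22*sin(c)^2 + 80*sin(c) + 86)/((sin(c) - 1)^2*(sin(c) + 7)^3)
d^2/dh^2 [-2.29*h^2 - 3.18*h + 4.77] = -4.58000000000000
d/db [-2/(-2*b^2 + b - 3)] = 2*(1 - 4*b)/(2*b^2 - b + 3)^2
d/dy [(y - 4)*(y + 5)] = 2*y + 1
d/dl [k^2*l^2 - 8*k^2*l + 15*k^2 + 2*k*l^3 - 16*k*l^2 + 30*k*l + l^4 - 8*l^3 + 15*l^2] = 2*k^2*l - 8*k^2 + 6*k*l^2 - 32*k*l + 30*k + 4*l^3 - 24*l^2 + 30*l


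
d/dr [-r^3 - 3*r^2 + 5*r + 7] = -3*r^2 - 6*r + 5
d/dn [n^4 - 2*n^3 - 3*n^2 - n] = 4*n^3 - 6*n^2 - 6*n - 1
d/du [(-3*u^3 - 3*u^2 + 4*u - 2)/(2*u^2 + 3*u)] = (-6*u^4 - 18*u^3 - 17*u^2 + 8*u + 6)/(u^2*(4*u^2 + 12*u + 9))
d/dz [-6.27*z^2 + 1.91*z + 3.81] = 1.91 - 12.54*z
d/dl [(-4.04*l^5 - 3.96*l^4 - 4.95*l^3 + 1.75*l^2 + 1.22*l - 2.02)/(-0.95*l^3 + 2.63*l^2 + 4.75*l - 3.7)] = (7.676*l^7 - 28.1136*l^6 - 97.5896*l^5 + 6.95399999999999*l^4 + 13.901*l^3 + 54.2919*l^2 - 2.3248*l + 5.081)/(0.9025*l^6 - 4.997*l^5 - 2.1081*l^4 + 32.015*l^3 + 3.1005*l^2 - 35.15*l + 13.69)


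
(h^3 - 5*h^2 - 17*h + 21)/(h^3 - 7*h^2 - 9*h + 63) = (h - 1)/(h - 3)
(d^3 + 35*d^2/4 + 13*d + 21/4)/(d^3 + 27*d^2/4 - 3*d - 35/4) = (4*d + 3)/(4*d - 5)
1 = 1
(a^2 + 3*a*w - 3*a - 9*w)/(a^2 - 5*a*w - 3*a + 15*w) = (-a - 3*w)/(-a + 5*w)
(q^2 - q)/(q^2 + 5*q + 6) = q*(q - 1)/(q^2 + 5*q + 6)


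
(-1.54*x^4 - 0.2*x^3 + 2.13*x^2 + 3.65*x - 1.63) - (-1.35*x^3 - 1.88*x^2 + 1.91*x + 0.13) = -1.54*x^4 + 1.15*x^3 + 4.01*x^2 + 1.74*x - 1.76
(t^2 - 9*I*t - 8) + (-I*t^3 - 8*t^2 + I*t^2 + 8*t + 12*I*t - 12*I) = -I*t^3 - 7*t^2 + I*t^2 + 8*t + 3*I*t - 8 - 12*I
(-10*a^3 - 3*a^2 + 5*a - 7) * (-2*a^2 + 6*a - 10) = 20*a^5 - 54*a^4 + 72*a^3 + 74*a^2 - 92*a + 70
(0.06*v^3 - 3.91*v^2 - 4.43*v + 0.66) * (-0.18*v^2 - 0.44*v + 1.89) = -0.0108*v^5 + 0.6774*v^4 + 2.6312*v^3 - 5.5595*v^2 - 8.6631*v + 1.2474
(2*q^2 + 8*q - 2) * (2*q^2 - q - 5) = 4*q^4 + 14*q^3 - 22*q^2 - 38*q + 10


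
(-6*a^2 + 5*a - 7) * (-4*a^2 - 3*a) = 24*a^4 - 2*a^3 + 13*a^2 + 21*a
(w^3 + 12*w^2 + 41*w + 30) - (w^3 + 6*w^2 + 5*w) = 6*w^2 + 36*w + 30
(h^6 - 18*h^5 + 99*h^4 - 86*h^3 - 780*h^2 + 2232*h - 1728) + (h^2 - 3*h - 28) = h^6 - 18*h^5 + 99*h^4 - 86*h^3 - 779*h^2 + 2229*h - 1756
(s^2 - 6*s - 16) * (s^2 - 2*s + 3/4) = s^4 - 8*s^3 - 13*s^2/4 + 55*s/2 - 12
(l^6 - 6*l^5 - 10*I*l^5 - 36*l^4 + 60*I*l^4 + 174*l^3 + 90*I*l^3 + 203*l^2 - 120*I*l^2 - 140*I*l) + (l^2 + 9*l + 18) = l^6 - 6*l^5 - 10*I*l^5 - 36*l^4 + 60*I*l^4 + 174*l^3 + 90*I*l^3 + 204*l^2 - 120*I*l^2 + 9*l - 140*I*l + 18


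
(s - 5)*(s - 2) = s^2 - 7*s + 10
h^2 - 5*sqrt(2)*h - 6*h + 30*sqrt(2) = (h - 6)*(h - 5*sqrt(2))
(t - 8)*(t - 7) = t^2 - 15*t + 56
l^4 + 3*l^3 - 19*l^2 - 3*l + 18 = (l - 3)*(l - 1)*(l + 1)*(l + 6)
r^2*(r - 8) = r^3 - 8*r^2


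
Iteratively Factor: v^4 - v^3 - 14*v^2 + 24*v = (v)*(v^3 - v^2 - 14*v + 24) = v*(v - 3)*(v^2 + 2*v - 8) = v*(v - 3)*(v + 4)*(v - 2)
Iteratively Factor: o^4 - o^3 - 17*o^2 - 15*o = (o - 5)*(o^3 + 4*o^2 + 3*o) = (o - 5)*(o + 1)*(o^2 + 3*o) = (o - 5)*(o + 1)*(o + 3)*(o)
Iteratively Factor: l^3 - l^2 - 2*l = (l + 1)*(l^2 - 2*l) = (l - 2)*(l + 1)*(l)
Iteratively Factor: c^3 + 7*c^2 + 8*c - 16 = (c + 4)*(c^2 + 3*c - 4) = (c + 4)^2*(c - 1)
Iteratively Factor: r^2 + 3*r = (r + 3)*(r)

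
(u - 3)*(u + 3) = u^2 - 9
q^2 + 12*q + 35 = (q + 5)*(q + 7)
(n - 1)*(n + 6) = n^2 + 5*n - 6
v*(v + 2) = v^2 + 2*v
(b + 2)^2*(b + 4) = b^3 + 8*b^2 + 20*b + 16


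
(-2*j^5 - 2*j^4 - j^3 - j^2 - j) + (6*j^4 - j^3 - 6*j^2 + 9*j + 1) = -2*j^5 + 4*j^4 - 2*j^3 - 7*j^2 + 8*j + 1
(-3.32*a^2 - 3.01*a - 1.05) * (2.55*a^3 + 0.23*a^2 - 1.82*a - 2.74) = -8.466*a^5 - 8.4391*a^4 + 2.6726*a^3 + 14.3335*a^2 + 10.1584*a + 2.877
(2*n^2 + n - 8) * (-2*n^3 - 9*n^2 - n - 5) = -4*n^5 - 20*n^4 + 5*n^3 + 61*n^2 + 3*n + 40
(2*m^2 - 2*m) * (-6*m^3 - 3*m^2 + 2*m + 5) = -12*m^5 + 6*m^4 + 10*m^3 + 6*m^2 - 10*m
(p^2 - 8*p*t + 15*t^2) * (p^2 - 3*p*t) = p^4 - 11*p^3*t + 39*p^2*t^2 - 45*p*t^3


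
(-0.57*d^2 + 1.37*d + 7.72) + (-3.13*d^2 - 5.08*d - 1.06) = -3.7*d^2 - 3.71*d + 6.66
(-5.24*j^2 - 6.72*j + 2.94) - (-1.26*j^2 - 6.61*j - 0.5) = -3.98*j^2 - 0.109999999999999*j + 3.44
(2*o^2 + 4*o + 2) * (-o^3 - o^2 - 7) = -2*o^5 - 6*o^4 - 6*o^3 - 16*o^2 - 28*o - 14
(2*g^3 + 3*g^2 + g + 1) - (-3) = 2*g^3 + 3*g^2 + g + 4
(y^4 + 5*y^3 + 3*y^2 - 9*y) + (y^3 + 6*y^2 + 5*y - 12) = y^4 + 6*y^3 + 9*y^2 - 4*y - 12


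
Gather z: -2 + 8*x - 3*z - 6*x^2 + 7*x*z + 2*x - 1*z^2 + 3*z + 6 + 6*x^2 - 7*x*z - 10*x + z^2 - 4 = 0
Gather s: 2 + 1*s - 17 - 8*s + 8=-7*s - 7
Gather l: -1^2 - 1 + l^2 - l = l^2 - l - 2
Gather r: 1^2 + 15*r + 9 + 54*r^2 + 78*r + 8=54*r^2 + 93*r + 18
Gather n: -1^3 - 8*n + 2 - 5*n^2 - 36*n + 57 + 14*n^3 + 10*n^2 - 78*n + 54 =14*n^3 + 5*n^2 - 122*n + 112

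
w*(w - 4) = w^2 - 4*w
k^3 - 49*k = k*(k - 7)*(k + 7)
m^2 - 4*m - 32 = (m - 8)*(m + 4)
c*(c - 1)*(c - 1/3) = c^3 - 4*c^2/3 + c/3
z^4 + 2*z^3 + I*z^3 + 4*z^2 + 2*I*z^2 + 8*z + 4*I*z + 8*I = (z + 2)*(z - 2*I)*(z + I)*(z + 2*I)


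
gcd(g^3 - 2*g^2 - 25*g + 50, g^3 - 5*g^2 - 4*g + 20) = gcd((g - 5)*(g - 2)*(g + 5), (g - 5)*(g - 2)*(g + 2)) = g^2 - 7*g + 10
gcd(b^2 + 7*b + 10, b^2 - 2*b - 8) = b + 2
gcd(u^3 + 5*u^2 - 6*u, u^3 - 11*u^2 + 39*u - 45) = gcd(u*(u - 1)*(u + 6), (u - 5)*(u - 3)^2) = 1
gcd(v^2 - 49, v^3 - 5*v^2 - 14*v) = v - 7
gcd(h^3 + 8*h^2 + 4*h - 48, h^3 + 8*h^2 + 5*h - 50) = h - 2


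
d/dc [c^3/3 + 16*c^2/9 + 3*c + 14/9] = c^2 + 32*c/9 + 3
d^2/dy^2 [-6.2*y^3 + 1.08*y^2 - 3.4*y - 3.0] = 2.16 - 37.2*y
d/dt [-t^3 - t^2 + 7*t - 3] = -3*t^2 - 2*t + 7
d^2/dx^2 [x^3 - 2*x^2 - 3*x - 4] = 6*x - 4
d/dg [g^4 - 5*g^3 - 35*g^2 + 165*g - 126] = 4*g^3 - 15*g^2 - 70*g + 165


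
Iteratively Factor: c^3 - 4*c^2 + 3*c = (c)*(c^2 - 4*c + 3) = c*(c - 3)*(c - 1)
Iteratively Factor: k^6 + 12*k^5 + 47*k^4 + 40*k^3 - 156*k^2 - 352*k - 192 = (k + 1)*(k^5 + 11*k^4 + 36*k^3 + 4*k^2 - 160*k - 192) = (k + 1)*(k + 4)*(k^4 + 7*k^3 + 8*k^2 - 28*k - 48) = (k + 1)*(k + 3)*(k + 4)*(k^3 + 4*k^2 - 4*k - 16) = (k - 2)*(k + 1)*(k + 3)*(k + 4)*(k^2 + 6*k + 8) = (k - 2)*(k + 1)*(k + 3)*(k + 4)^2*(k + 2)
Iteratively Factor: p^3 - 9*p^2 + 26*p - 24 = (p - 3)*(p^2 - 6*p + 8) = (p - 4)*(p - 3)*(p - 2)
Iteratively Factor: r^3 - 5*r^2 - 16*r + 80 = (r - 4)*(r^2 - r - 20) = (r - 5)*(r - 4)*(r + 4)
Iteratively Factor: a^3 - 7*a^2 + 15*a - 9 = (a - 1)*(a^2 - 6*a + 9) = (a - 3)*(a - 1)*(a - 3)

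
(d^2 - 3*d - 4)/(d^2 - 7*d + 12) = (d + 1)/(d - 3)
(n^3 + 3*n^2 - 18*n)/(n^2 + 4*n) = (n^2 + 3*n - 18)/(n + 4)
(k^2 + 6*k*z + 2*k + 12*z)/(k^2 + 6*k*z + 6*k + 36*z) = (k + 2)/(k + 6)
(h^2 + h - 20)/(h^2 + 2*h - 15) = (h - 4)/(h - 3)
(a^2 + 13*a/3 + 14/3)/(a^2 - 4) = (a + 7/3)/(a - 2)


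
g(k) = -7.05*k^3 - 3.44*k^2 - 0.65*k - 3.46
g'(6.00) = -803.33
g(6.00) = -1654.00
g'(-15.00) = -4656.20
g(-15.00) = 23026.04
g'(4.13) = -389.82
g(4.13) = -561.46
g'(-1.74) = -52.71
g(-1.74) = 24.40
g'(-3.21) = -196.50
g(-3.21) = 196.37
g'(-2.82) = -149.44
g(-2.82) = 129.12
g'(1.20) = -39.36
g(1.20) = -21.38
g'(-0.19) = -0.11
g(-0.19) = -3.41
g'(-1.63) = -45.63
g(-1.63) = 18.99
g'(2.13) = -111.26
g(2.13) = -88.58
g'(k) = -21.15*k^2 - 6.88*k - 0.65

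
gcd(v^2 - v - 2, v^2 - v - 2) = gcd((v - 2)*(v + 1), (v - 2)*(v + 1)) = v^2 - v - 2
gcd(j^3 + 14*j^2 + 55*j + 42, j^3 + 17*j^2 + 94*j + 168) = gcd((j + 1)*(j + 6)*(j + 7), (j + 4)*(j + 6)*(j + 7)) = j^2 + 13*j + 42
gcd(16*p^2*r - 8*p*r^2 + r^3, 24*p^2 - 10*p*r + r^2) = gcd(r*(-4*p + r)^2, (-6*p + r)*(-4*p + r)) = 4*p - r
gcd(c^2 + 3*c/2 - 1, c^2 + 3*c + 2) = c + 2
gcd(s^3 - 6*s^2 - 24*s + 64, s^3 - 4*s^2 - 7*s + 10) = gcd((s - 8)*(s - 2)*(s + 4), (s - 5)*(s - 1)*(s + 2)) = 1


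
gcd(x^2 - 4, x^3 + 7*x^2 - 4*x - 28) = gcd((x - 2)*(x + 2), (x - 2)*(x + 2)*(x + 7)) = x^2 - 4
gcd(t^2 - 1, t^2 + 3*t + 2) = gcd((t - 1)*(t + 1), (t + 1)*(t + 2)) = t + 1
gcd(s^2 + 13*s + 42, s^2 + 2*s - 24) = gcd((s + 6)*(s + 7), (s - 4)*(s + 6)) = s + 6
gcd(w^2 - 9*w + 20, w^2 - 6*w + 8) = w - 4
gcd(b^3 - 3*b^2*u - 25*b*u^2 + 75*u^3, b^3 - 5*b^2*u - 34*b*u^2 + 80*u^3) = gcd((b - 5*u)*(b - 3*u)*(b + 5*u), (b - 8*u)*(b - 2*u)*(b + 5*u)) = b + 5*u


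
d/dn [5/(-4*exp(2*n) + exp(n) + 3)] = (40*exp(n) - 5)*exp(n)/(-4*exp(2*n) + exp(n) + 3)^2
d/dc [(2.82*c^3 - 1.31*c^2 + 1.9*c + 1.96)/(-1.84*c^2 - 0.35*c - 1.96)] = (-5.1888*c^4 - 1.974*c^3 - 12.6271*c^2 + 12.348*c - 3.038)/(3.3856*c^4 + 1.288*c^3 + 7.3353*c^2 + 1.372*c + 3.8416)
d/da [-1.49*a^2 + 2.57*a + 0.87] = 2.57 - 2.98*a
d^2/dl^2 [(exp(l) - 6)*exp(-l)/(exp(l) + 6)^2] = 2*(2*exp(3*l) - 33*exp(2*l) - 72*exp(l) - 108)*exp(-l)/(exp(4*l) + 24*exp(3*l) + 216*exp(2*l) + 864*exp(l) + 1296)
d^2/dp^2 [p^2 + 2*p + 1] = 2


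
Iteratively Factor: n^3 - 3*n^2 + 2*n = (n - 2)*(n^2 - n) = (n - 2)*(n - 1)*(n)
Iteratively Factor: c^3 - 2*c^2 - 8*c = (c - 4)*(c^2 + 2*c) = (c - 4)*(c + 2)*(c)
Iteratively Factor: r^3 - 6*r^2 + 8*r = (r - 2)*(r^2 - 4*r) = (r - 4)*(r - 2)*(r)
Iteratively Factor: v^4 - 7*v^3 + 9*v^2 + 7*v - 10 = (v - 2)*(v^3 - 5*v^2 - v + 5) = (v - 5)*(v - 2)*(v^2 - 1) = (v - 5)*(v - 2)*(v - 1)*(v + 1)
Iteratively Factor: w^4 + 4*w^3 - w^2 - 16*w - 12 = (w - 2)*(w^3 + 6*w^2 + 11*w + 6) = (w - 2)*(w + 3)*(w^2 + 3*w + 2) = (w - 2)*(w + 1)*(w + 3)*(w + 2)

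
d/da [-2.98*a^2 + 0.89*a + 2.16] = 0.89 - 5.96*a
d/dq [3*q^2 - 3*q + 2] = 6*q - 3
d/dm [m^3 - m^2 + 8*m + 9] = 3*m^2 - 2*m + 8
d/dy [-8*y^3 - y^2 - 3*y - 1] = -24*y^2 - 2*y - 3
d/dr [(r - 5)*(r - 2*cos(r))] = r + (r - 5)*(2*sin(r) + 1) - 2*cos(r)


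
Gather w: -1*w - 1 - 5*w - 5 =-6*w - 6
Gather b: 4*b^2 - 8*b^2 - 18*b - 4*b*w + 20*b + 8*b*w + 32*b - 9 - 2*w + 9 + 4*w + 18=-4*b^2 + b*(4*w + 34) + 2*w + 18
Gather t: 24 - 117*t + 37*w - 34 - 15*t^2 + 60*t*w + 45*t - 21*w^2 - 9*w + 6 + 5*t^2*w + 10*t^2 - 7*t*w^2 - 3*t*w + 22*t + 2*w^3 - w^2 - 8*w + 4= t^2*(5*w - 5) + t*(-7*w^2 + 57*w - 50) + 2*w^3 - 22*w^2 + 20*w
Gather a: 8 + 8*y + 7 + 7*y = 15*y + 15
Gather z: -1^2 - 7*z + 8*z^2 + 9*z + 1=8*z^2 + 2*z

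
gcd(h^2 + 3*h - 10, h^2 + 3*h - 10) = h^2 + 3*h - 10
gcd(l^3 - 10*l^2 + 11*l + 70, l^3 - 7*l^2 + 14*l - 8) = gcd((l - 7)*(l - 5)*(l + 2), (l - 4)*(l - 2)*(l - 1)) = 1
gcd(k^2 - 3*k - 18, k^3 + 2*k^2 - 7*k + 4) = 1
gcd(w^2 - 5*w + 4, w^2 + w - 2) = w - 1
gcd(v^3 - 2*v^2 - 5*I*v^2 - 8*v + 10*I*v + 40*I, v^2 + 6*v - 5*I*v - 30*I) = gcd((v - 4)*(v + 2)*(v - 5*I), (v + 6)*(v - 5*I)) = v - 5*I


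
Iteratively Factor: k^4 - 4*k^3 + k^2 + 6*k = (k - 2)*(k^3 - 2*k^2 - 3*k) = (k - 2)*(k + 1)*(k^2 - 3*k) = (k - 3)*(k - 2)*(k + 1)*(k)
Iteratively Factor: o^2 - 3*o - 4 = (o + 1)*(o - 4)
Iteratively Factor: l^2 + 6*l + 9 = (l + 3)*(l + 3)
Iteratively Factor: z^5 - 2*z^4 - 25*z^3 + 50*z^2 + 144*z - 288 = (z - 3)*(z^4 + z^3 - 22*z^2 - 16*z + 96) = (z - 4)*(z - 3)*(z^3 + 5*z^2 - 2*z - 24) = (z - 4)*(z - 3)*(z + 3)*(z^2 + 2*z - 8) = (z - 4)*(z - 3)*(z + 3)*(z + 4)*(z - 2)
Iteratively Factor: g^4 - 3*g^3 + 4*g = (g + 1)*(g^3 - 4*g^2 + 4*g) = g*(g + 1)*(g^2 - 4*g + 4) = g*(g - 2)*(g + 1)*(g - 2)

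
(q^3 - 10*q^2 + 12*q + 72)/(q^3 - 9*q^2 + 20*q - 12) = (q^2 - 4*q - 12)/(q^2 - 3*q + 2)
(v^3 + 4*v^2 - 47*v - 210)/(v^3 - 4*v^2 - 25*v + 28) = (v^2 + 11*v + 30)/(v^2 + 3*v - 4)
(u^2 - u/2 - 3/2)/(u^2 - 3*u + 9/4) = 2*(u + 1)/(2*u - 3)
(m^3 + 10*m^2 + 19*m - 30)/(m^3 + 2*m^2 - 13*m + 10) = (m + 6)/(m - 2)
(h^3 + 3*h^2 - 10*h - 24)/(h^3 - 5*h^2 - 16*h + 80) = (h^2 - h - 6)/(h^2 - 9*h + 20)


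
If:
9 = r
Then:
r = 9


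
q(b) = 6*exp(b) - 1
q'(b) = 6*exp(b)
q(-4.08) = -0.90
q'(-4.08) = 0.10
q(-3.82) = -0.87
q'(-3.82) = 0.13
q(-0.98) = 1.25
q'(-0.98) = 2.25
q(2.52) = 73.57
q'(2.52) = 74.57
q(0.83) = 12.76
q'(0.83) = 13.76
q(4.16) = 383.43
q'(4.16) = 384.43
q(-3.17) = -0.75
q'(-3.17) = 0.25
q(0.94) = 14.36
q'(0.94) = 15.36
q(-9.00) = -1.00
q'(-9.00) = 0.00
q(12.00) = 976527.75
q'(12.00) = 976528.75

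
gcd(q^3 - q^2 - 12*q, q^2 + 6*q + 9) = q + 3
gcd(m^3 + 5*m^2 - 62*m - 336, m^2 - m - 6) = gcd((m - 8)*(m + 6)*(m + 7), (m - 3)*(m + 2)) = 1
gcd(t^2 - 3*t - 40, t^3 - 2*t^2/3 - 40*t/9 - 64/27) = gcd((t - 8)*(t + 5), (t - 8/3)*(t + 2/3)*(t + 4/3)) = 1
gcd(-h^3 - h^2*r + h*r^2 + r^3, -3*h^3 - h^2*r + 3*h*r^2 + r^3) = -h^2 + r^2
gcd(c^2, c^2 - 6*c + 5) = 1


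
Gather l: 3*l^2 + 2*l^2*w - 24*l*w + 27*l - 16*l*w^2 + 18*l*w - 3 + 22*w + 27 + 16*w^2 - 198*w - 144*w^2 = l^2*(2*w + 3) + l*(-16*w^2 - 6*w + 27) - 128*w^2 - 176*w + 24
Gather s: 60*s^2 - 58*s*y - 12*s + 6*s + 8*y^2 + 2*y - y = 60*s^2 + s*(-58*y - 6) + 8*y^2 + y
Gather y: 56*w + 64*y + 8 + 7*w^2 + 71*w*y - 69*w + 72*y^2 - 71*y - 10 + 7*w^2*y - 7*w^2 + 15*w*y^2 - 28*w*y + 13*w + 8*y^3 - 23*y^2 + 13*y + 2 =8*y^3 + y^2*(15*w + 49) + y*(7*w^2 + 43*w + 6)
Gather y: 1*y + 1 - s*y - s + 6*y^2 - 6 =-s + 6*y^2 + y*(1 - s) - 5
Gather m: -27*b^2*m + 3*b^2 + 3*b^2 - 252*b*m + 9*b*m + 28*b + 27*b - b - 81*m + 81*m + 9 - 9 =6*b^2 + 54*b + m*(-27*b^2 - 243*b)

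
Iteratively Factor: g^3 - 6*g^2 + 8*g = (g - 2)*(g^2 - 4*g) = g*(g - 2)*(g - 4)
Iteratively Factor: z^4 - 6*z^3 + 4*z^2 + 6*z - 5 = (z - 1)*(z^3 - 5*z^2 - z + 5) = (z - 5)*(z - 1)*(z^2 - 1) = (z - 5)*(z - 1)^2*(z + 1)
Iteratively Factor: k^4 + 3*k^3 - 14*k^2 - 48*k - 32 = (k + 4)*(k^3 - k^2 - 10*k - 8) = (k - 4)*(k + 4)*(k^2 + 3*k + 2) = (k - 4)*(k + 1)*(k + 4)*(k + 2)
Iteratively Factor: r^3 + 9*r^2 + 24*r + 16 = (r + 1)*(r^2 + 8*r + 16) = (r + 1)*(r + 4)*(r + 4)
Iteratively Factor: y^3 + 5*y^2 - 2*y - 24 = (y - 2)*(y^2 + 7*y + 12) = (y - 2)*(y + 3)*(y + 4)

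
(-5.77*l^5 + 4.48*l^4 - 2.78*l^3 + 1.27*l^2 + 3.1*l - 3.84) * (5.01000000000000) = -28.9077*l^5 + 22.4448*l^4 - 13.9278*l^3 + 6.3627*l^2 + 15.531*l - 19.2384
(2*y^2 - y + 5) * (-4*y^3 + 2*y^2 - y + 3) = -8*y^5 + 8*y^4 - 24*y^3 + 17*y^2 - 8*y + 15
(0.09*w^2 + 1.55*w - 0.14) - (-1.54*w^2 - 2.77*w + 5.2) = 1.63*w^2 + 4.32*w - 5.34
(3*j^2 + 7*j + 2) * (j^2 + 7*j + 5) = 3*j^4 + 28*j^3 + 66*j^2 + 49*j + 10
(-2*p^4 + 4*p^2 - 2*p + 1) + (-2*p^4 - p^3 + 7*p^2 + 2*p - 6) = -4*p^4 - p^3 + 11*p^2 - 5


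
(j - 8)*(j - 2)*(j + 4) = j^3 - 6*j^2 - 24*j + 64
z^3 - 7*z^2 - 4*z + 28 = (z - 7)*(z - 2)*(z + 2)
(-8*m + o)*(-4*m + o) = 32*m^2 - 12*m*o + o^2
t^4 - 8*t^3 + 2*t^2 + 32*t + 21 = (t - 7)*(t - 3)*(t + 1)^2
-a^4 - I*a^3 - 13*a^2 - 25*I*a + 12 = (a - 4*I)*(a + 3*I)*(-I*a + 1)^2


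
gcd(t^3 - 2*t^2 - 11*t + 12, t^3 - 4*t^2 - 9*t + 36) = t^2 - t - 12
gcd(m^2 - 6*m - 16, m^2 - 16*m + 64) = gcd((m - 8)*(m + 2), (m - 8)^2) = m - 8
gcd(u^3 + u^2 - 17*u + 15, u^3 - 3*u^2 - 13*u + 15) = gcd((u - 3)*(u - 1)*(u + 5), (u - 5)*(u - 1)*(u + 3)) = u - 1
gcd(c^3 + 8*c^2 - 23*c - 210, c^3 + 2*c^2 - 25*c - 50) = c - 5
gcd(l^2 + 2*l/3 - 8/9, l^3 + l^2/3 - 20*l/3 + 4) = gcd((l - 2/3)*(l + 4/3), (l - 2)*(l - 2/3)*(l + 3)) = l - 2/3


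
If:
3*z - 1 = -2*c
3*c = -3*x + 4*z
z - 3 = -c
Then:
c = 8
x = -44/3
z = -5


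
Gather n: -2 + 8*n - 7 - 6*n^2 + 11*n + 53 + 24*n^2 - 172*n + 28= 18*n^2 - 153*n + 72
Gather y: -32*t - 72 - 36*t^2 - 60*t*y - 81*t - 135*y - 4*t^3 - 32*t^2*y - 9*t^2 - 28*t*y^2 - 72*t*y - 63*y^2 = -4*t^3 - 45*t^2 - 113*t + y^2*(-28*t - 63) + y*(-32*t^2 - 132*t - 135) - 72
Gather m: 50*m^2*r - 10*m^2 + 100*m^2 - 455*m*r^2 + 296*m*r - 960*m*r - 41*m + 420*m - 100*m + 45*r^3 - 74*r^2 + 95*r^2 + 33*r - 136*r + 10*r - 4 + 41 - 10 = m^2*(50*r + 90) + m*(-455*r^2 - 664*r + 279) + 45*r^3 + 21*r^2 - 93*r + 27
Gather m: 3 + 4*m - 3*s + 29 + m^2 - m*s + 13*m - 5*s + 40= m^2 + m*(17 - s) - 8*s + 72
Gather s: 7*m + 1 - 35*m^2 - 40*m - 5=-35*m^2 - 33*m - 4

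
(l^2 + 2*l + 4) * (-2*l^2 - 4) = -2*l^4 - 4*l^3 - 12*l^2 - 8*l - 16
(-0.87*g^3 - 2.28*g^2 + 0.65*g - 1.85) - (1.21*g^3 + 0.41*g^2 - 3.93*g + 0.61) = -2.08*g^3 - 2.69*g^2 + 4.58*g - 2.46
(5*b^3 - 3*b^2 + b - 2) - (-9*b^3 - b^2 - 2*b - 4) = 14*b^3 - 2*b^2 + 3*b + 2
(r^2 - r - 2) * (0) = 0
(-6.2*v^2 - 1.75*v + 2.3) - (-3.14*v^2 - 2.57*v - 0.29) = -3.06*v^2 + 0.82*v + 2.59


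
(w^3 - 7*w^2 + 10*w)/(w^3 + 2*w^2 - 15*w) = (w^2 - 7*w + 10)/(w^2 + 2*w - 15)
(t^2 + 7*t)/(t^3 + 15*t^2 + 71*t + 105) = t/(t^2 + 8*t + 15)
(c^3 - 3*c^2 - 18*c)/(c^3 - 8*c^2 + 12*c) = (c + 3)/(c - 2)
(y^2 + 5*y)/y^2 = (y + 5)/y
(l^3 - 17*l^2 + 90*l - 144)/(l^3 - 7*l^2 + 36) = (l - 8)/(l + 2)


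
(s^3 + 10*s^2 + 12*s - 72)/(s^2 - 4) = (s^2 + 12*s + 36)/(s + 2)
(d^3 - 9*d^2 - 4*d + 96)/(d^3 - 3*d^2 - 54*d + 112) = (d^2 - d - 12)/(d^2 + 5*d - 14)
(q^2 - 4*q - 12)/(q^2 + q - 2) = (q - 6)/(q - 1)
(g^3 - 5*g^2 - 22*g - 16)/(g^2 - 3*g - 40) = (g^2 + 3*g + 2)/(g + 5)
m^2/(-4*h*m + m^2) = -m/(4*h - m)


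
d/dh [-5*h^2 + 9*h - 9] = 9 - 10*h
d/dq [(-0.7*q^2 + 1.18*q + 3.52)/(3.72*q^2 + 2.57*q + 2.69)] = (-6.1886*q^2 - 29.9548*q - 5.8722)/(13.8384*q^4 + 19.1208*q^3 + 26.6185*q^2 + 13.8266*q + 7.2361)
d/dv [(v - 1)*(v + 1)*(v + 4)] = 3*v^2 + 8*v - 1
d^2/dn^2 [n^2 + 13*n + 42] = 2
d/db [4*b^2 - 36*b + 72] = 8*b - 36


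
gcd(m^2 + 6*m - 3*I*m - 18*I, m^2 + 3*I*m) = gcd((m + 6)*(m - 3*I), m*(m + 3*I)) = 1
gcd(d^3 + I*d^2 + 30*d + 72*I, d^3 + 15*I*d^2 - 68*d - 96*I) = d^2 + 7*I*d - 12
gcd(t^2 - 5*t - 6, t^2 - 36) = t - 6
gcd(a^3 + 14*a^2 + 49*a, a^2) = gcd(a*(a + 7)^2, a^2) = a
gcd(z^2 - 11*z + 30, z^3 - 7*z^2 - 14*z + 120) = z^2 - 11*z + 30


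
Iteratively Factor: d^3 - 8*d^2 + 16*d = (d)*(d^2 - 8*d + 16) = d*(d - 4)*(d - 4)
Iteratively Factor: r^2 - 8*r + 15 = (r - 3)*(r - 5)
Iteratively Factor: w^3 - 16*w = (w - 4)*(w^2 + 4*w) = (w - 4)*(w + 4)*(w)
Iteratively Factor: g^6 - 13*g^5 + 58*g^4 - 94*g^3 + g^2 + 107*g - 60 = (g - 1)*(g^5 - 12*g^4 + 46*g^3 - 48*g^2 - 47*g + 60) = (g - 5)*(g - 1)*(g^4 - 7*g^3 + 11*g^2 + 7*g - 12) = (g - 5)*(g - 4)*(g - 1)*(g^3 - 3*g^2 - g + 3) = (g - 5)*(g - 4)*(g - 1)*(g + 1)*(g^2 - 4*g + 3) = (g - 5)*(g - 4)*(g - 3)*(g - 1)*(g + 1)*(g - 1)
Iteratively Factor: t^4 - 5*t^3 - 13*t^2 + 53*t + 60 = (t - 4)*(t^3 - t^2 - 17*t - 15) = (t - 4)*(t + 1)*(t^2 - 2*t - 15) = (t - 5)*(t - 4)*(t + 1)*(t + 3)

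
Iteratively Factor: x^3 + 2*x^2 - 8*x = (x - 2)*(x^2 + 4*x) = (x - 2)*(x + 4)*(x)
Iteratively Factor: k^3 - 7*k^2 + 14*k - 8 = (k - 4)*(k^2 - 3*k + 2) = (k - 4)*(k - 1)*(k - 2)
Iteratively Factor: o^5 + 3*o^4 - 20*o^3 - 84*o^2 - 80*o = (o)*(o^4 + 3*o^3 - 20*o^2 - 84*o - 80) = o*(o - 5)*(o^3 + 8*o^2 + 20*o + 16) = o*(o - 5)*(o + 2)*(o^2 + 6*o + 8) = o*(o - 5)*(o + 2)^2*(o + 4)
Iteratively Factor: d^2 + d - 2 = (d + 2)*(d - 1)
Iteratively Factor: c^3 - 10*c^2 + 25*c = (c)*(c^2 - 10*c + 25) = c*(c - 5)*(c - 5)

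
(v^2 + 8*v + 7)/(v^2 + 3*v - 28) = (v + 1)/(v - 4)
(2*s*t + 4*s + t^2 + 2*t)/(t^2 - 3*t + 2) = (2*s*t + 4*s + t^2 + 2*t)/(t^2 - 3*t + 2)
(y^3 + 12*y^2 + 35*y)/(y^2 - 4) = y*(y^2 + 12*y + 35)/(y^2 - 4)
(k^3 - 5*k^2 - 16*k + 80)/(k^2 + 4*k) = k - 9 + 20/k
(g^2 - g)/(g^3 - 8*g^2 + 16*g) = (g - 1)/(g^2 - 8*g + 16)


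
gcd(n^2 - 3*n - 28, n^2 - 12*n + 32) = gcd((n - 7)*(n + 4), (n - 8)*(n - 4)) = 1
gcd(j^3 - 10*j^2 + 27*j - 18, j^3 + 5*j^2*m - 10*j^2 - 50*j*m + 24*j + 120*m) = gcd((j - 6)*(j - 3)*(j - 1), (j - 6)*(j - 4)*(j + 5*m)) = j - 6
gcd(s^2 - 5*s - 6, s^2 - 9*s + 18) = s - 6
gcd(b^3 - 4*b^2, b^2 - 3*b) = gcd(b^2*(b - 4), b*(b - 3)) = b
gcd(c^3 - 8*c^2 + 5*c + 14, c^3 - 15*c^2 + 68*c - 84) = c^2 - 9*c + 14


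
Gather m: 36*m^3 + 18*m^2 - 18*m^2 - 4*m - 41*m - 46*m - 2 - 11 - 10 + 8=36*m^3 - 91*m - 15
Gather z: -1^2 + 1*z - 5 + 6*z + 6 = 7*z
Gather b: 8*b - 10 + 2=8*b - 8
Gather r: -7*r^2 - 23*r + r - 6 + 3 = -7*r^2 - 22*r - 3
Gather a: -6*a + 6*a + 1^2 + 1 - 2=0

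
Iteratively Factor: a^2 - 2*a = (a - 2)*(a)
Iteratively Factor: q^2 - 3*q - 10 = (q + 2)*(q - 5)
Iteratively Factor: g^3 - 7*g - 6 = (g + 1)*(g^2 - g - 6) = (g - 3)*(g + 1)*(g + 2)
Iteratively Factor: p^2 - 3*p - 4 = (p + 1)*(p - 4)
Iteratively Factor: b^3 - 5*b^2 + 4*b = (b)*(b^2 - 5*b + 4) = b*(b - 1)*(b - 4)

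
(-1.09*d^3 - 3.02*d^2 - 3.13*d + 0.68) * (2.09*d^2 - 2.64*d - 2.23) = -2.2781*d^5 - 3.4342*d^4 + 3.8618*d^3 + 16.419*d^2 + 5.1847*d - 1.5164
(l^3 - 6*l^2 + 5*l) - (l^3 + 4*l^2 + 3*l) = -10*l^2 + 2*l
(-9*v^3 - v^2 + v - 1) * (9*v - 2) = -81*v^4 + 9*v^3 + 11*v^2 - 11*v + 2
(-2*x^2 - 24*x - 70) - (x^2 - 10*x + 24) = -3*x^2 - 14*x - 94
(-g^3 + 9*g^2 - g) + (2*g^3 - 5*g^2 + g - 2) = g^3 + 4*g^2 - 2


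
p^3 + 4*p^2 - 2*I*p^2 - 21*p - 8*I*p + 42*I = (p - 3)*(p + 7)*(p - 2*I)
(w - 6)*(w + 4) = w^2 - 2*w - 24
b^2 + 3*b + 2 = (b + 1)*(b + 2)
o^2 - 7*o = o*(o - 7)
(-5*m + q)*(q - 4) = -5*m*q + 20*m + q^2 - 4*q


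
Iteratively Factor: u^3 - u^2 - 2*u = (u)*(u^2 - u - 2) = u*(u - 2)*(u + 1)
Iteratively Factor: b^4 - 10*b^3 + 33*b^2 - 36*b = (b)*(b^3 - 10*b^2 + 33*b - 36) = b*(b - 4)*(b^2 - 6*b + 9) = b*(b - 4)*(b - 3)*(b - 3)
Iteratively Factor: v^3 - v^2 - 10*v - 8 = (v - 4)*(v^2 + 3*v + 2) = (v - 4)*(v + 2)*(v + 1)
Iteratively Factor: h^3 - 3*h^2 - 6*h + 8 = (h - 4)*(h^2 + h - 2) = (h - 4)*(h - 1)*(h + 2)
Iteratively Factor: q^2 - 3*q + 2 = (q - 2)*(q - 1)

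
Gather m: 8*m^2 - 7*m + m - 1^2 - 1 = 8*m^2 - 6*m - 2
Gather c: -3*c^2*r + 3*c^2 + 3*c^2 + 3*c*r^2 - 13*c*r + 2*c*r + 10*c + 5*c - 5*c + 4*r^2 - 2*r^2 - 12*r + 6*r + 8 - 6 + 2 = c^2*(6 - 3*r) + c*(3*r^2 - 11*r + 10) + 2*r^2 - 6*r + 4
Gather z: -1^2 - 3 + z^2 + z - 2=z^2 + z - 6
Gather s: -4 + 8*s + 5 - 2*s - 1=6*s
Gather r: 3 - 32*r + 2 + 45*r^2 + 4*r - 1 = 45*r^2 - 28*r + 4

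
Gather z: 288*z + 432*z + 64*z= 784*z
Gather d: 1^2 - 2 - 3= -4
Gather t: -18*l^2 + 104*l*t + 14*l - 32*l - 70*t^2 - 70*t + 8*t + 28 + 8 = -18*l^2 - 18*l - 70*t^2 + t*(104*l - 62) + 36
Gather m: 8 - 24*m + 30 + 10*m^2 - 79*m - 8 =10*m^2 - 103*m + 30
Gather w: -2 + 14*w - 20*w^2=-20*w^2 + 14*w - 2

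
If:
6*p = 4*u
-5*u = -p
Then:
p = 0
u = 0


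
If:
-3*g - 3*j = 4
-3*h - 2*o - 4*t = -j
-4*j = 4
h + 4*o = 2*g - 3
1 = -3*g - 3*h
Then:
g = -1/3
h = 0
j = -1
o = -11/12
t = 5/24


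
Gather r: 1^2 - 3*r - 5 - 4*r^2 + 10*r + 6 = -4*r^2 + 7*r + 2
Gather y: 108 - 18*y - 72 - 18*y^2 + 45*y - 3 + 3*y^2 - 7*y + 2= -15*y^2 + 20*y + 35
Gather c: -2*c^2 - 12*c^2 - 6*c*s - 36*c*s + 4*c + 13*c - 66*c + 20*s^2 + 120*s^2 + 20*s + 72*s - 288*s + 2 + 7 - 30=-14*c^2 + c*(-42*s - 49) + 140*s^2 - 196*s - 21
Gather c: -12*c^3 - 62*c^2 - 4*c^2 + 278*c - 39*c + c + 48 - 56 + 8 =-12*c^3 - 66*c^2 + 240*c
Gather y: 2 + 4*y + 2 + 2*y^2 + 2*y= 2*y^2 + 6*y + 4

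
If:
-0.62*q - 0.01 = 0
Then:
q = -0.02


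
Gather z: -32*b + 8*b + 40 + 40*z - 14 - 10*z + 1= -24*b + 30*z + 27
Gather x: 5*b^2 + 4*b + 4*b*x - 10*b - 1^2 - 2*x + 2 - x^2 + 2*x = 5*b^2 + 4*b*x - 6*b - x^2 + 1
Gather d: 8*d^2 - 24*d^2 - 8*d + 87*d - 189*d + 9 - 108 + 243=-16*d^2 - 110*d + 144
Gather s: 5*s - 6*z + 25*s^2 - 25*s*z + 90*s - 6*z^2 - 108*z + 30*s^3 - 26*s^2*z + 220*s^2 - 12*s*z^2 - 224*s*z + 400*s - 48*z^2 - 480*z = 30*s^3 + s^2*(245 - 26*z) + s*(-12*z^2 - 249*z + 495) - 54*z^2 - 594*z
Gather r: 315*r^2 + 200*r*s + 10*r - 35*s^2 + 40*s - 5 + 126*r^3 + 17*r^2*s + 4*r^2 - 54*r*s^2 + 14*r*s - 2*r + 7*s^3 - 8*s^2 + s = 126*r^3 + r^2*(17*s + 319) + r*(-54*s^2 + 214*s + 8) + 7*s^3 - 43*s^2 + 41*s - 5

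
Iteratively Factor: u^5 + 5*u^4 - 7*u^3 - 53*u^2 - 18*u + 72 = (u - 3)*(u^4 + 8*u^3 + 17*u^2 - 2*u - 24) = (u - 3)*(u + 3)*(u^3 + 5*u^2 + 2*u - 8) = (u - 3)*(u + 2)*(u + 3)*(u^2 + 3*u - 4) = (u - 3)*(u - 1)*(u + 2)*(u + 3)*(u + 4)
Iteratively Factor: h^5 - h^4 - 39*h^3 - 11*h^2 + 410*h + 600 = (h - 5)*(h^4 + 4*h^3 - 19*h^2 - 106*h - 120) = (h - 5)*(h + 2)*(h^3 + 2*h^2 - 23*h - 60) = (h - 5)*(h + 2)*(h + 4)*(h^2 - 2*h - 15) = (h - 5)^2*(h + 2)*(h + 4)*(h + 3)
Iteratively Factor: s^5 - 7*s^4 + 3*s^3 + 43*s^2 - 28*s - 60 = (s - 5)*(s^4 - 2*s^3 - 7*s^2 + 8*s + 12) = (s - 5)*(s + 2)*(s^3 - 4*s^2 + s + 6) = (s - 5)*(s + 1)*(s + 2)*(s^2 - 5*s + 6) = (s - 5)*(s - 2)*(s + 1)*(s + 2)*(s - 3)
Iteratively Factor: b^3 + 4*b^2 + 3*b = (b + 1)*(b^2 + 3*b) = b*(b + 1)*(b + 3)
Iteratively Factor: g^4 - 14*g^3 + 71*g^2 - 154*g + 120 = (g - 5)*(g^3 - 9*g^2 + 26*g - 24) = (g - 5)*(g - 3)*(g^2 - 6*g + 8) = (g - 5)*(g - 3)*(g - 2)*(g - 4)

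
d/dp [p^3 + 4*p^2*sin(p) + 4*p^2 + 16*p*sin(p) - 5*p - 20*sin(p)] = 4*p^2*cos(p) + 3*p^2 + 8*p*sin(p) + 16*p*cos(p) + 8*p + 16*sin(p) - 20*cos(p) - 5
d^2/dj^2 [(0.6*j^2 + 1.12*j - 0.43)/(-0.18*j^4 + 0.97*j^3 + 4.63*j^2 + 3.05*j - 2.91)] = (-0.11664*j^8 + 0.193104*j^7 + 1.278312*j^6 - 6.92754*j^5 - 17.271624*j^4 - 6.46888799999999*j^3 - 26.203644*j^2 - 46.82454*j - 10.455652)/(0.005832*j^12 - 0.094284*j^11 + 0.0580499999999999*j^10 + 3.641255*j^9 + 1.984857*j^8 - 58.78791*j^7 - 182.753734*j^6 - 154.388844*j^5 + 114.160596*j^4 + 193.546594*j^3 - 36.411084*j^2 - 77.483115*j + 24.642171)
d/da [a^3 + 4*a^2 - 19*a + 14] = 3*a^2 + 8*a - 19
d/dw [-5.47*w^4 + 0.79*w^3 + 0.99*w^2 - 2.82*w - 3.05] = -21.88*w^3 + 2.37*w^2 + 1.98*w - 2.82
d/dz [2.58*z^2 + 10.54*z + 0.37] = 5.16*z + 10.54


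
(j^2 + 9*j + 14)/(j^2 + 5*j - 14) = (j + 2)/(j - 2)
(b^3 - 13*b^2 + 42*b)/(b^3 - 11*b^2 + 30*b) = (b - 7)/(b - 5)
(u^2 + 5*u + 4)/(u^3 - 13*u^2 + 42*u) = (u^2 + 5*u + 4)/(u*(u^2 - 13*u + 42))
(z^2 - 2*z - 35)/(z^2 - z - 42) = (z + 5)/(z + 6)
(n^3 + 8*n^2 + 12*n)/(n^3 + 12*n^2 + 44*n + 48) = n/(n + 4)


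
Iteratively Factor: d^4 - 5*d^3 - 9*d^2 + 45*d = (d + 3)*(d^3 - 8*d^2 + 15*d) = (d - 3)*(d + 3)*(d^2 - 5*d) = d*(d - 3)*(d + 3)*(d - 5)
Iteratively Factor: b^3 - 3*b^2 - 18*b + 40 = (b - 2)*(b^2 - b - 20) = (b - 2)*(b + 4)*(b - 5)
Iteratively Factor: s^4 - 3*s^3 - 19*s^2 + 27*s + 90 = (s + 3)*(s^3 - 6*s^2 - s + 30) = (s + 2)*(s + 3)*(s^2 - 8*s + 15) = (s - 3)*(s + 2)*(s + 3)*(s - 5)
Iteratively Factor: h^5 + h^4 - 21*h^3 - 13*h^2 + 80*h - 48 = (h + 3)*(h^4 - 2*h^3 - 15*h^2 + 32*h - 16) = (h - 4)*(h + 3)*(h^3 + 2*h^2 - 7*h + 4) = (h - 4)*(h - 1)*(h + 3)*(h^2 + 3*h - 4) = (h - 4)*(h - 1)^2*(h + 3)*(h + 4)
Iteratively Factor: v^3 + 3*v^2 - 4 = (v - 1)*(v^2 + 4*v + 4) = (v - 1)*(v + 2)*(v + 2)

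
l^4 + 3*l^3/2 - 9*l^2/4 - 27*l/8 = l*(l - 3/2)*(l + 3/2)^2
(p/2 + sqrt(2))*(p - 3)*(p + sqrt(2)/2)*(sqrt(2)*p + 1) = sqrt(2)*p^4/2 - 3*sqrt(2)*p^3/2 + 3*p^3 - 9*p^2 + 9*sqrt(2)*p^2/4 - 27*sqrt(2)*p/4 + p - 3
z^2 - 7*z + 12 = (z - 4)*(z - 3)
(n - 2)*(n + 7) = n^2 + 5*n - 14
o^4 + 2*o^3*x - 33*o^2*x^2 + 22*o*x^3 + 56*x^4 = (o - 4*x)*(o - 2*x)*(o + x)*(o + 7*x)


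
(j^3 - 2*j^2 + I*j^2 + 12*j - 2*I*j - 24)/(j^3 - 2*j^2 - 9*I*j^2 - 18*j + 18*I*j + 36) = (j + 4*I)/(j - 6*I)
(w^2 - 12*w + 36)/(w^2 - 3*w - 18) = (w - 6)/(w + 3)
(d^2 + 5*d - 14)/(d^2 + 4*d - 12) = (d + 7)/(d + 6)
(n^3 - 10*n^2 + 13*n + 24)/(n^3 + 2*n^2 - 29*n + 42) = (n^2 - 7*n - 8)/(n^2 + 5*n - 14)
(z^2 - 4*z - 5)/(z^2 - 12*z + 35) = (z + 1)/(z - 7)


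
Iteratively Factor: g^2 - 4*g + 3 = (g - 3)*(g - 1)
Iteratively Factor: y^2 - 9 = (y + 3)*(y - 3)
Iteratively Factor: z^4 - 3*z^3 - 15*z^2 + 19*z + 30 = (z + 3)*(z^3 - 6*z^2 + 3*z + 10) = (z - 5)*(z + 3)*(z^2 - z - 2) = (z - 5)*(z - 2)*(z + 3)*(z + 1)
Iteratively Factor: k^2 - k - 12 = (k + 3)*(k - 4)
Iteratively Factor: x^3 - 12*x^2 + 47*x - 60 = (x - 3)*(x^2 - 9*x + 20) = (x - 4)*(x - 3)*(x - 5)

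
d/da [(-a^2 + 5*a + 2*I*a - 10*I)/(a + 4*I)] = (-a^2 - 8*I*a - 8 + 30*I)/(a^2 + 8*I*a - 16)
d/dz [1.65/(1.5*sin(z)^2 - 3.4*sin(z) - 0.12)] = (5.61 - 4.95*sin(z))*cos(z)/(-1.5*sin(z)^2 + 3.4*sin(z) + 0.12)^2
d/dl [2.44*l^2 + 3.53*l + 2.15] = 4.88*l + 3.53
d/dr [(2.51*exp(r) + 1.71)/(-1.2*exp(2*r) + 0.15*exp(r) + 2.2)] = (3.012*exp(2*r) + 4.104*exp(r) + 5.2655)*exp(r)/(1.44*exp(4*r) - 0.36*exp(3*r) - 5.2575*exp(2*r) + 0.66*exp(r) + 4.84)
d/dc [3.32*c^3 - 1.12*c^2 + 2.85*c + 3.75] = 9.96*c^2 - 2.24*c + 2.85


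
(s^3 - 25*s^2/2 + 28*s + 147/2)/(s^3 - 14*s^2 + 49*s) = (s + 3/2)/s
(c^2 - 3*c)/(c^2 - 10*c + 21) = c/(c - 7)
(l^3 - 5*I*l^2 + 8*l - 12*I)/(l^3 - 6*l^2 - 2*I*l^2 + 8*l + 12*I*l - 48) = (l^2 - 7*I*l - 6)/(l^2 + l*(-6 - 4*I) + 24*I)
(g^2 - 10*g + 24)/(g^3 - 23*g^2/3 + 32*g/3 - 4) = 3*(g - 4)/(3*g^2 - 5*g + 2)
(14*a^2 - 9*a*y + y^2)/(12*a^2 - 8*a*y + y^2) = (-7*a + y)/(-6*a + y)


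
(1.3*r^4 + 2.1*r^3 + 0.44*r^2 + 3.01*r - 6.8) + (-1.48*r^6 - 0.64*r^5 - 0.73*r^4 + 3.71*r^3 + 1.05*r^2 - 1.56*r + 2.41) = -1.48*r^6 - 0.64*r^5 + 0.57*r^4 + 5.81*r^3 + 1.49*r^2 + 1.45*r - 4.39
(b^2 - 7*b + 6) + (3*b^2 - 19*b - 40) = 4*b^2 - 26*b - 34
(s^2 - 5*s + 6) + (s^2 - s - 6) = 2*s^2 - 6*s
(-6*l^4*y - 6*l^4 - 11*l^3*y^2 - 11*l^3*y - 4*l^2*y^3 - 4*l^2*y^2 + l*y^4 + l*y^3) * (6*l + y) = -36*l^5*y - 36*l^5 - 72*l^4*y^2 - 72*l^4*y - 35*l^3*y^3 - 35*l^3*y^2 + 2*l^2*y^4 + 2*l^2*y^3 + l*y^5 + l*y^4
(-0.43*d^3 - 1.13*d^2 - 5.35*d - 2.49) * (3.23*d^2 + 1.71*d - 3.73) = -1.3889*d^5 - 4.3852*d^4 - 17.6089*d^3 - 12.9763*d^2 + 15.6976*d + 9.2877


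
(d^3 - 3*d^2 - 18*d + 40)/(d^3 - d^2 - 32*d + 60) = (d + 4)/(d + 6)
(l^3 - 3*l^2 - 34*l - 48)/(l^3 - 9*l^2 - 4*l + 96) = (l + 2)/(l - 4)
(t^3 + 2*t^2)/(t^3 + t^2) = (t + 2)/(t + 1)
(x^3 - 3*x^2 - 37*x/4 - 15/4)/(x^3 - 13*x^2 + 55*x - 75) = (x^2 + 2*x + 3/4)/(x^2 - 8*x + 15)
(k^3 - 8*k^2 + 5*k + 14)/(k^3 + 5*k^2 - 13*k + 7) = (k^3 - 8*k^2 + 5*k + 14)/(k^3 + 5*k^2 - 13*k + 7)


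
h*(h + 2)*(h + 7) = h^3 + 9*h^2 + 14*h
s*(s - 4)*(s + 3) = s^3 - s^2 - 12*s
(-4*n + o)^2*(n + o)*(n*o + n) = 16*n^4*o + 16*n^4 + 8*n^3*o^2 + 8*n^3*o - 7*n^2*o^3 - 7*n^2*o^2 + n*o^4 + n*o^3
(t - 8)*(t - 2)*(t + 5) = t^3 - 5*t^2 - 34*t + 80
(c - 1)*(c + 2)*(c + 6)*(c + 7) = c^4 + 14*c^3 + 53*c^2 + 16*c - 84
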